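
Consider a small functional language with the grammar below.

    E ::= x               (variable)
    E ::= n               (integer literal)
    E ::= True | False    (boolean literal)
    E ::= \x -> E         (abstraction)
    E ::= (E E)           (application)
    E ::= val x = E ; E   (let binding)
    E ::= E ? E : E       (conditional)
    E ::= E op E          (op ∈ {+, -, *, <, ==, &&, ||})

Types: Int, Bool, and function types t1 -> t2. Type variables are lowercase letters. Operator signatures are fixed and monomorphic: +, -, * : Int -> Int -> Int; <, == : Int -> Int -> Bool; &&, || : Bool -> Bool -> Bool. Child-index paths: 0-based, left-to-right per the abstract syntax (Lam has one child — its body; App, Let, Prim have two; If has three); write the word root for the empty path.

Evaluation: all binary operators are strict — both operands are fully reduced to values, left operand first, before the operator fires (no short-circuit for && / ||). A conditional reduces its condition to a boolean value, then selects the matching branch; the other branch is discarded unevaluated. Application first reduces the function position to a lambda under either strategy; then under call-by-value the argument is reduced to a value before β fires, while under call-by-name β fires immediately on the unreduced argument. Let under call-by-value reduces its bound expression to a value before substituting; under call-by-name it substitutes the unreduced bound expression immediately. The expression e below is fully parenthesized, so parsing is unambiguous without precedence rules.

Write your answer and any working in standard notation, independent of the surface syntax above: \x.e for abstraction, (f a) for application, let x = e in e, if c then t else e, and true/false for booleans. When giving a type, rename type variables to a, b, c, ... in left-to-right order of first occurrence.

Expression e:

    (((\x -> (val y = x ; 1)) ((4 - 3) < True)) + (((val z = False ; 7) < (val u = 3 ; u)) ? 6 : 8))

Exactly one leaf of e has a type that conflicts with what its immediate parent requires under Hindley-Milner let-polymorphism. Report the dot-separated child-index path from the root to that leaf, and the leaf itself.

Trace:
x : a
let y : a
\x._ : a -> Int
  unify Int ~ Int
  unify Int ~ Int
  unify Int ~ Int
  unify Bool ~ Int
  FAIL: mismatch Bool ~ Int

Answer: 0.1.1 : true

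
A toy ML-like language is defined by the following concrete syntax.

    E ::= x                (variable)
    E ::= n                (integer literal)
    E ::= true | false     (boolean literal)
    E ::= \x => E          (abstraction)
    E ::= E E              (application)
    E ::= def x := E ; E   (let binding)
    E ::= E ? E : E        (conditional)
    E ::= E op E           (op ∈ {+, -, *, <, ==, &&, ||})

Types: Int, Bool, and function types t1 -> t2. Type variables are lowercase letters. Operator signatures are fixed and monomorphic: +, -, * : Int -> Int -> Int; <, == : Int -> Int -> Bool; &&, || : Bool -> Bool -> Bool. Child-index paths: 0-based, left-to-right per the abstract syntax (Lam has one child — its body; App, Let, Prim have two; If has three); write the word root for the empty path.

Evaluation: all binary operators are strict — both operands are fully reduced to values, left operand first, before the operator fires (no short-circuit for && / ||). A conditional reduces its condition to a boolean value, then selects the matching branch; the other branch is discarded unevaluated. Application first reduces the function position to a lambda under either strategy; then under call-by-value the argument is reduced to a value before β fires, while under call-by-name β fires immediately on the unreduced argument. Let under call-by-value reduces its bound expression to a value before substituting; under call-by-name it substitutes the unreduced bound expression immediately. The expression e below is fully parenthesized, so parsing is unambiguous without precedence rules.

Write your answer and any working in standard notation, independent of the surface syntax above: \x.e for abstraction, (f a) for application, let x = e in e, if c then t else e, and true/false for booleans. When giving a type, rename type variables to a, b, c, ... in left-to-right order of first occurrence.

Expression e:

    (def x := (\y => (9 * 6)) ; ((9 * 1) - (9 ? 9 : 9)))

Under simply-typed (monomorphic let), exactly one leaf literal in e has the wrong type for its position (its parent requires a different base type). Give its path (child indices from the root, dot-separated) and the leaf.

Answer: 1.1.0 : 9

Derivation:
  unify Int ~ Int
  unify Int ~ Int
\y._ : a -> Int
let x : a -> Int
  unify Int ~ Int
  unify Int ~ Int
  unify Int ~ Int
  unify Int ~ Bool
  FAIL: mismatch Int ~ Bool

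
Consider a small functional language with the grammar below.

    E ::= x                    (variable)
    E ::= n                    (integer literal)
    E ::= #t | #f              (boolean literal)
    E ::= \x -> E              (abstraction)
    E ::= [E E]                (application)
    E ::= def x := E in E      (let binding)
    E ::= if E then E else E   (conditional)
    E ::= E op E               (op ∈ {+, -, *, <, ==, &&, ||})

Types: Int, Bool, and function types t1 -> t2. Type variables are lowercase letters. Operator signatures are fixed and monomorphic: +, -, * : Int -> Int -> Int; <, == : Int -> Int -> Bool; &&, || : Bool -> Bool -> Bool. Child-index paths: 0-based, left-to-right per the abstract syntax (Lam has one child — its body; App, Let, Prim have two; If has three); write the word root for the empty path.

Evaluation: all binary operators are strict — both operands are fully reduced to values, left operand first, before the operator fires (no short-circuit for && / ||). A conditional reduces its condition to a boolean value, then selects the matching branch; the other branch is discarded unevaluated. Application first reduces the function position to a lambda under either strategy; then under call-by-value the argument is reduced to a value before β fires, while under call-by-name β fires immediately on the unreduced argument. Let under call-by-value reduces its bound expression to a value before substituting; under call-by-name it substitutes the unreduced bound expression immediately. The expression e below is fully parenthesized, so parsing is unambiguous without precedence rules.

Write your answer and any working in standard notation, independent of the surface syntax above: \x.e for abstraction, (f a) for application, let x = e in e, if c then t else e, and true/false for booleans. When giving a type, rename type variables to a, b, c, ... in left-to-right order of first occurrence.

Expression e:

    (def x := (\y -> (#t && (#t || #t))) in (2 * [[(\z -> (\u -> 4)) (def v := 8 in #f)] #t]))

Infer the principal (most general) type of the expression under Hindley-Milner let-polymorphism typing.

Answer: Int

Trace:
  unify Bool ~ Bool
  unify Bool ~ Bool
  unify Bool ~ Bool
  unify Bool ~ Bool
\y._ : a -> Bool
let x : forall. a -> Bool
  unify Int ~ Int
\u._ : c -> Int
\z._ : b -> c -> Int
let v : Int
  unify b -> c -> Int ~ Bool -> d
  unify b ~ Bool
  unify c -> Int ~ d
_ _ : c -> Int
  unify c -> Int ~ Bool -> e
  unify c ~ Bool
  unify Int ~ e
_ _ : Int
  unify Int ~ Int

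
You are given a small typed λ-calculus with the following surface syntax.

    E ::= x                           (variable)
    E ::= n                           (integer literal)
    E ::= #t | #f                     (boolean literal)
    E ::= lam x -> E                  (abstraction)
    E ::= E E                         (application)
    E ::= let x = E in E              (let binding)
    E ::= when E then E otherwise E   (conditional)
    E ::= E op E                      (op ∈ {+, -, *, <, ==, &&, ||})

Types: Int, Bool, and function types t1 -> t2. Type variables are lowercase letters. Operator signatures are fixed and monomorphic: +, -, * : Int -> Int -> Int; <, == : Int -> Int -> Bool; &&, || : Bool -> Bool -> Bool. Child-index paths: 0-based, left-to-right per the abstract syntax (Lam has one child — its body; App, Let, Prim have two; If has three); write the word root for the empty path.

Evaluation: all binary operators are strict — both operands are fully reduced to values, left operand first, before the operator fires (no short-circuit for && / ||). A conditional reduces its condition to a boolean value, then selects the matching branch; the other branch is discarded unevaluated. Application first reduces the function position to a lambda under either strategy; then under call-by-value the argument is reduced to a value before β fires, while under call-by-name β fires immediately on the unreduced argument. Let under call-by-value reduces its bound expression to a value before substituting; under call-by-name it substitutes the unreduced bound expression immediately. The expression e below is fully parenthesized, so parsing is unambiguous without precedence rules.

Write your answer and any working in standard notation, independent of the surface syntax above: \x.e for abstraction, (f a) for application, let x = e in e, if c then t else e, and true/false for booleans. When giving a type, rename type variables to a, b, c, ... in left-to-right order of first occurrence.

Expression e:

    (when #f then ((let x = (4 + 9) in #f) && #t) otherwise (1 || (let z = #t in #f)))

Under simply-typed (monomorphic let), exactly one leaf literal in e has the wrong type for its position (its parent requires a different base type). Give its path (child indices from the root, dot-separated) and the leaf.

Answer: 2.0 : 1

Working:
  unify Bool ~ Bool
  unify Int ~ Int
  unify Int ~ Int
let x : Int
  unify Bool ~ Bool
  unify Bool ~ Bool
  unify Int ~ Bool
  FAIL: mismatch Int ~ Bool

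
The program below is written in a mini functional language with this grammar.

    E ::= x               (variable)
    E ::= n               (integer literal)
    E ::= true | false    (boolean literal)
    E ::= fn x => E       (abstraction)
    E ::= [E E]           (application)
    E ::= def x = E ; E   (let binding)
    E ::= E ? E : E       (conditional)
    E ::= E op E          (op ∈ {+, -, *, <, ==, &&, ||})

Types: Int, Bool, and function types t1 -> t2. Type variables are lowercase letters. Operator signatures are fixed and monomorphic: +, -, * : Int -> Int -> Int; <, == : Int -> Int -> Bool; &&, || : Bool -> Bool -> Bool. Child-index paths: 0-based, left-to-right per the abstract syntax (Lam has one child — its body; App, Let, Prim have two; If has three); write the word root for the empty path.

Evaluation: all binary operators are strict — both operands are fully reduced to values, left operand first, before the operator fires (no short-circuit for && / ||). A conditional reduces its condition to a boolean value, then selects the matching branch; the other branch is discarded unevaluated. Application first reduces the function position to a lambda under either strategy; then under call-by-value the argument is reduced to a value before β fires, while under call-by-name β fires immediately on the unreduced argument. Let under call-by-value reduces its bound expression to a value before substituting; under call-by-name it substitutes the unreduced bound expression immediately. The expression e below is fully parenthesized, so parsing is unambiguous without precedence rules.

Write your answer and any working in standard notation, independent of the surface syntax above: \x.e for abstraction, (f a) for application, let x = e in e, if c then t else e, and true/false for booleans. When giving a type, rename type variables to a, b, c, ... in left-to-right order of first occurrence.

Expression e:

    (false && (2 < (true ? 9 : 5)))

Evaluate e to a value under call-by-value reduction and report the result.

Working:
step 0: (false && (2 < (if true then 9 else 5)))
step 1: [if@1.1] (false && (2 < 9))
step 2: [delta@1] (false && true)
step 3: [delta@root] false

Answer: false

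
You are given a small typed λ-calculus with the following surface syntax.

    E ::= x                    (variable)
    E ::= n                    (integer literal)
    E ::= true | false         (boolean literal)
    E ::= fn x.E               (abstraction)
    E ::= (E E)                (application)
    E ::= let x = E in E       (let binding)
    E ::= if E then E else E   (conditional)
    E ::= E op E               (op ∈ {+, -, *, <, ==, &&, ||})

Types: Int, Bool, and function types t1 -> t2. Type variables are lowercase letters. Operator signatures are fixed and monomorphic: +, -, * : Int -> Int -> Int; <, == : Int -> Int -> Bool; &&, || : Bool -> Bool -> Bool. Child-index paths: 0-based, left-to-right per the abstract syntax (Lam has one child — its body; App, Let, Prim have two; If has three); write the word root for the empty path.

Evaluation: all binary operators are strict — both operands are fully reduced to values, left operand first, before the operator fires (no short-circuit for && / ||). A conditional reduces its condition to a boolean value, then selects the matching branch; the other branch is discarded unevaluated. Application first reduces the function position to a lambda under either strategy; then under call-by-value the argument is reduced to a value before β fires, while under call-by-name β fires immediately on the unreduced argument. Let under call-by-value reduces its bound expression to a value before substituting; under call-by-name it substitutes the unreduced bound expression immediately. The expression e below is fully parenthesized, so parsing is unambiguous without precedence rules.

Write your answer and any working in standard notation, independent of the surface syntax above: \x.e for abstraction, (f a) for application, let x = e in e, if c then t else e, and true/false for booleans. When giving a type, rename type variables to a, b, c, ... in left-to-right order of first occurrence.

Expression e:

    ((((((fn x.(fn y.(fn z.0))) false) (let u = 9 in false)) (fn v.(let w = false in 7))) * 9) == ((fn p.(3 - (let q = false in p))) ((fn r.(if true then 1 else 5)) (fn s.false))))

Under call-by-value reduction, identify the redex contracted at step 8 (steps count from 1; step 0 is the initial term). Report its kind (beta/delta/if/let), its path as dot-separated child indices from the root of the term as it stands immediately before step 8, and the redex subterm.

Answer: beta at 1 : ((\p.(3 - (let q = false in p))) 1)

Derivation:
step 0: ((((((\x.(\y.(\z.0))) false) (let u = 9 in false)) (\v.(let w = false in 7))) * 9) == ((\p.(3 - (let q = false in p))) ((\r.(if true then 1 else 5)) (\s.false))))
step 1: [beta@0.0.0.0] (((((\y.(\z.0)) (let u = 9 in false)) (\v.(let w = false in 7))) * 9) == ((\p.(3 - (let q = false in p))) ((\r.(if true then 1 else 5)) (\s.false))))
step 2: [let@0.0.0.1] (((((\y.(\z.0)) false) (\v.(let w = false in 7))) * 9) == ((\p.(3 - (let q = false in p))) ((\r.(if true then 1 else 5)) (\s.false))))
step 3: [beta@0.0.0] ((((\z.0) (\v.(let w = false in 7))) * 9) == ((\p.(3 - (let q = false in p))) ((\r.(if true then 1 else 5)) (\s.false))))
step 4: [beta@0.0] ((0 * 9) == ((\p.(3 - (let q = false in p))) ((\r.(if true then 1 else 5)) (\s.false))))
step 5: [delta@0] (0 == ((\p.(3 - (let q = false in p))) ((\r.(if true then 1 else 5)) (\s.false))))
step 6: [beta@1.1] (0 == ((\p.(3 - (let q = false in p))) (if true then 1 else 5)))
step 7: [if@1.1] (0 == ((\p.(3 - (let q = false in p))) 1))
step 8: [beta@1] (0 == (3 - (let q = false in 1)))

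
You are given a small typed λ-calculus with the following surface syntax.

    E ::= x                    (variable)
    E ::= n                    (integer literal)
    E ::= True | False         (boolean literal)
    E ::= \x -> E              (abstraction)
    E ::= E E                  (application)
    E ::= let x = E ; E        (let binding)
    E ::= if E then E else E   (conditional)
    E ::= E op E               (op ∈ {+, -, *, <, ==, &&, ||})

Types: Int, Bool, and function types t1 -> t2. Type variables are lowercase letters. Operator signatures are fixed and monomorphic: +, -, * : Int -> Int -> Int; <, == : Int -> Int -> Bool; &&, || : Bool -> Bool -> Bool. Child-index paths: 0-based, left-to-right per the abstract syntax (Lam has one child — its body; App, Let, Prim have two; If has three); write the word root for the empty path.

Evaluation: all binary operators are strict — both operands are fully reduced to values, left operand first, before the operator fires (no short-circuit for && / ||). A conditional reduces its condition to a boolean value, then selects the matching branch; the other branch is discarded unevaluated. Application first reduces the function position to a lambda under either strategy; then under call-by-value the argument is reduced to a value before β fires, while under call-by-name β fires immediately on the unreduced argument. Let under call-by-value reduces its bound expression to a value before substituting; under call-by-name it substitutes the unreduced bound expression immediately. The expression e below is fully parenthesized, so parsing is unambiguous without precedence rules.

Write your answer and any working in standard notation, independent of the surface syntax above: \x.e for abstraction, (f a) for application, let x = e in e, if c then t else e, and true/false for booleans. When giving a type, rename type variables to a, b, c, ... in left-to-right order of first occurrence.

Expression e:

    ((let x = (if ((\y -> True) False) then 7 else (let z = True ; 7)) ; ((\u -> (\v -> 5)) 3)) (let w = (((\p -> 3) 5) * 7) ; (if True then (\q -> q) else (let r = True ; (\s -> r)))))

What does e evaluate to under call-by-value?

Derivation:
step 0: ((let x = (if ((\y.true) false) then 7 else (let z = true in 7)) in ((\u.(\v.5)) 3)) (let w = (((\p.3) 5) * 7) in (if true then (\q.q) else (let r = true in (\s.r)))))
step 1: [beta@0.0.0] ((let x = (if true then 7 else (let z = true in 7)) in ((\u.(\v.5)) 3)) (let w = (((\p.3) 5) * 7) in (if true then (\q.q) else (let r = true in (\s.r)))))
step 2: [if@0.0] ((let x = 7 in ((\u.(\v.5)) 3)) (let w = (((\p.3) 5) * 7) in (if true then (\q.q) else (let r = true in (\s.r)))))
step 3: [let@0] (((\u.(\v.5)) 3) (let w = (((\p.3) 5) * 7) in (if true then (\q.q) else (let r = true in (\s.r)))))
step 4: [beta@0] ((\v.5) (let w = (((\p.3) 5) * 7) in (if true then (\q.q) else (let r = true in (\s.r)))))
step 5: [beta@1.0.0] ((\v.5) (let w = (3 * 7) in (if true then (\q.q) else (let r = true in (\s.r)))))
step 6: [delta@1.0] ((\v.5) (let w = 21 in (if true then (\q.q) else (let r = true in (\s.r)))))
step 7: [let@1] ((\v.5) (if true then (\q.q) else (let r = true in (\s.r))))
step 8: [if@1] ((\v.5) (\q.q))
step 9: [beta@root] 5

Answer: 5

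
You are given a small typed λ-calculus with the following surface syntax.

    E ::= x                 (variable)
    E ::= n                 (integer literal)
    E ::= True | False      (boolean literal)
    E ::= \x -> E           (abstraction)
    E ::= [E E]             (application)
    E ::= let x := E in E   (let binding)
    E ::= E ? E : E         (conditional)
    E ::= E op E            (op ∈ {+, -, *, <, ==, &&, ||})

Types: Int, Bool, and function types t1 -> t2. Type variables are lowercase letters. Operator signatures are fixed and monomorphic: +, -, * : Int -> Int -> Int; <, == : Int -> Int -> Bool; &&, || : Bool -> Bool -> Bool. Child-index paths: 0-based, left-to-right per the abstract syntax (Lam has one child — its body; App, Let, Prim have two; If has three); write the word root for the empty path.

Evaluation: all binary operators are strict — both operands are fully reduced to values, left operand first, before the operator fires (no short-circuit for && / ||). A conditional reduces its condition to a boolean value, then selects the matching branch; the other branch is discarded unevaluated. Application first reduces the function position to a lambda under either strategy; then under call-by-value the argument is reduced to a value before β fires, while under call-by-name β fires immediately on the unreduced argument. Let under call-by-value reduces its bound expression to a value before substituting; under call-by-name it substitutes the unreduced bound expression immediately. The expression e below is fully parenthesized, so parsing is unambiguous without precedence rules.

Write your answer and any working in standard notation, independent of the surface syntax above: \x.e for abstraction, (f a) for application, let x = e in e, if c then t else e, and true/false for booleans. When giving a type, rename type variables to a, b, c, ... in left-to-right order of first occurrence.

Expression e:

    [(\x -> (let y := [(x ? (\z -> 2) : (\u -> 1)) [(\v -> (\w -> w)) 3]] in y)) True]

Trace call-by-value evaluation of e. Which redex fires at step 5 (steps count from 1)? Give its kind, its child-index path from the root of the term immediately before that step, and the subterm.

Answer: let at root : (let y = 2 in y)

Derivation:
step 0: ((\x.(let y = ((if x then (\z.2) else (\u.1)) ((\v.(\w.w)) 3)) in y)) true)
step 1: [beta@root] (let y = ((if true then (\z.2) else (\u.1)) ((\v.(\w.w)) 3)) in y)
step 2: [if@0.0] (let y = ((\z.2) ((\v.(\w.w)) 3)) in y)
step 3: [beta@0.1] (let y = ((\z.2) (\w.w)) in y)
step 4: [beta@0] (let y = 2 in y)
step 5: [let@root] 2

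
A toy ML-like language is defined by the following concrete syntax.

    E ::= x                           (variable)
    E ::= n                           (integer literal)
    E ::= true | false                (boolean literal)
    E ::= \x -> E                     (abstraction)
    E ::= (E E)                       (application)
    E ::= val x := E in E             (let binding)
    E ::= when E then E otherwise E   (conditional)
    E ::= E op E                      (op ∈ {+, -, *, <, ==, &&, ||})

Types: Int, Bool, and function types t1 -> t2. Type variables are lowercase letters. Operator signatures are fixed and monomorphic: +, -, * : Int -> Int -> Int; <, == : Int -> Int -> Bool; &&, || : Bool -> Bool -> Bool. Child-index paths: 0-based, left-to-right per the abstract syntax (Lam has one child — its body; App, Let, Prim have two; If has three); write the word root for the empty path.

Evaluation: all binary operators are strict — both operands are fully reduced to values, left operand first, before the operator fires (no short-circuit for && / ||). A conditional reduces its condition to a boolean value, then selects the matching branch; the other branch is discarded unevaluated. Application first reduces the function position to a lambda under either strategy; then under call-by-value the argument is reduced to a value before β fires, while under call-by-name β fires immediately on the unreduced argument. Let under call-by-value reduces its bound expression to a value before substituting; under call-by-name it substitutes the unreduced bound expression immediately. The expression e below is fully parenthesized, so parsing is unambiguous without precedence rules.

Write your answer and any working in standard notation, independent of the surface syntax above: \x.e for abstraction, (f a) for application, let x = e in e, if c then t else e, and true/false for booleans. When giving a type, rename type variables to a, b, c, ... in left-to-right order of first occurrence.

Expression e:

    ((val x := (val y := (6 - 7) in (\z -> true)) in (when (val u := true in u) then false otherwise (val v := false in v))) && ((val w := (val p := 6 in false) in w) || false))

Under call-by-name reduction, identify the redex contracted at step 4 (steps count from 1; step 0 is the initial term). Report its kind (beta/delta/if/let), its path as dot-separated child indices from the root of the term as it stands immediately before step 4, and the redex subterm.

Derivation:
step 0: ((let x = (let y = (6 - 7) in (\z.true)) in (if (let u = true in u) then false else (let v = false in v))) && ((let w = (let p = 6 in false) in w) || false))
step 1: [let@0] ((if (let u = true in u) then false else (let v = false in v)) && ((let w = (let p = 6 in false) in w) || false))
step 2: [let@0.0] ((if true then false else (let v = false in v)) && ((let w = (let p = 6 in false) in w) || false))
step 3: [if@0] (false && ((let w = (let p = 6 in false) in w) || false))
step 4: [let@1.0] (false && ((let p = 6 in false) || false))

Answer: let at 1.0 : (let w = (let p = 6 in false) in w)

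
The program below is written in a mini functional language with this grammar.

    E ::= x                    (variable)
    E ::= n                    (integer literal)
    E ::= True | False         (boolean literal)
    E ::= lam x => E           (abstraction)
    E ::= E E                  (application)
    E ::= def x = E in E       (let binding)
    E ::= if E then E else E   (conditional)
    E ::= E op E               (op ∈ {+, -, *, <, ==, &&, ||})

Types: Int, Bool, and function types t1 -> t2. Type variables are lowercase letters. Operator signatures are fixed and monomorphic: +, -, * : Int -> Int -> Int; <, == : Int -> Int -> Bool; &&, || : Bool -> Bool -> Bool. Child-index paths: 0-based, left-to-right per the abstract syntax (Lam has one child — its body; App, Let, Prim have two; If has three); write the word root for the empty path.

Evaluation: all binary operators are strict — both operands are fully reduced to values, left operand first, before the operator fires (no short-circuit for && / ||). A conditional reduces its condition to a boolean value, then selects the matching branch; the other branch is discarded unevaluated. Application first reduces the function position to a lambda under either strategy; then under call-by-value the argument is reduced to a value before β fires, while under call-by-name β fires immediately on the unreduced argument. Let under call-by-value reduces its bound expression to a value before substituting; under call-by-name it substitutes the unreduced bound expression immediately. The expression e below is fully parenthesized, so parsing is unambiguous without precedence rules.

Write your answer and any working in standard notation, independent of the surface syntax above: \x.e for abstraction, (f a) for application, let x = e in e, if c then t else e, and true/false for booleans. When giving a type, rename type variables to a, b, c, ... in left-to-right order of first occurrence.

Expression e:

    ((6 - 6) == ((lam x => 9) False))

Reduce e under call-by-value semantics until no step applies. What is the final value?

Derivation:
step 0: ((6 - 6) == ((\x.9) false))
step 1: [delta@0] (0 == ((\x.9) false))
step 2: [beta@1] (0 == 9)
step 3: [delta@root] false

Answer: false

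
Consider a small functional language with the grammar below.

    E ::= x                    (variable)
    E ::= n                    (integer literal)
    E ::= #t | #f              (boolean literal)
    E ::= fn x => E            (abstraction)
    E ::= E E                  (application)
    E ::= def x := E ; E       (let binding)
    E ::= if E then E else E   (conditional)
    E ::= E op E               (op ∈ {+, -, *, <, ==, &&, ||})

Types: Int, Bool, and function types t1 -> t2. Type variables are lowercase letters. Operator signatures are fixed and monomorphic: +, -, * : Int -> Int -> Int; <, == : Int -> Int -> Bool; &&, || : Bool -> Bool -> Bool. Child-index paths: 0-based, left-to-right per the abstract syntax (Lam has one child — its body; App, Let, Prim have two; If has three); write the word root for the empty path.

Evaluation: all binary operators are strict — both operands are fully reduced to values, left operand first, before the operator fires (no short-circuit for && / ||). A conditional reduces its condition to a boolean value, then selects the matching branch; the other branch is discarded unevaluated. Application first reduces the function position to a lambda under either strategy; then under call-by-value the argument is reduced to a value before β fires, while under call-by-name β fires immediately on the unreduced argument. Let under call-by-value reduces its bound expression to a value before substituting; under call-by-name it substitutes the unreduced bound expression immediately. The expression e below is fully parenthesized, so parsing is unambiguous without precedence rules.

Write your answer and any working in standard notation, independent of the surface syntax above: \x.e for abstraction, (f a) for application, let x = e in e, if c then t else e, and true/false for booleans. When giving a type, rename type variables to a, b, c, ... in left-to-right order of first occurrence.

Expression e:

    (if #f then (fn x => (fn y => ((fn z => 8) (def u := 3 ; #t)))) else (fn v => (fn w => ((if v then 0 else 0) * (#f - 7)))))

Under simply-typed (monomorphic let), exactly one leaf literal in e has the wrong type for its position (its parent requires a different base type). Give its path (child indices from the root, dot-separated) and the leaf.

Answer: 2.0.0.1.0 : false

Trace:
  unify Bool ~ Bool
\z._ : c -> Int
let u : Int
  unify c -> Int ~ Bool -> d
  unify c ~ Bool
  unify Int ~ d
_ _ : Int
\y._ : b -> Int
\x._ : a -> b -> Int
v : e
  unify e ~ Bool
  unify Int ~ Int
  unify Int ~ Int
  unify Bool ~ Int
  FAIL: mismatch Bool ~ Int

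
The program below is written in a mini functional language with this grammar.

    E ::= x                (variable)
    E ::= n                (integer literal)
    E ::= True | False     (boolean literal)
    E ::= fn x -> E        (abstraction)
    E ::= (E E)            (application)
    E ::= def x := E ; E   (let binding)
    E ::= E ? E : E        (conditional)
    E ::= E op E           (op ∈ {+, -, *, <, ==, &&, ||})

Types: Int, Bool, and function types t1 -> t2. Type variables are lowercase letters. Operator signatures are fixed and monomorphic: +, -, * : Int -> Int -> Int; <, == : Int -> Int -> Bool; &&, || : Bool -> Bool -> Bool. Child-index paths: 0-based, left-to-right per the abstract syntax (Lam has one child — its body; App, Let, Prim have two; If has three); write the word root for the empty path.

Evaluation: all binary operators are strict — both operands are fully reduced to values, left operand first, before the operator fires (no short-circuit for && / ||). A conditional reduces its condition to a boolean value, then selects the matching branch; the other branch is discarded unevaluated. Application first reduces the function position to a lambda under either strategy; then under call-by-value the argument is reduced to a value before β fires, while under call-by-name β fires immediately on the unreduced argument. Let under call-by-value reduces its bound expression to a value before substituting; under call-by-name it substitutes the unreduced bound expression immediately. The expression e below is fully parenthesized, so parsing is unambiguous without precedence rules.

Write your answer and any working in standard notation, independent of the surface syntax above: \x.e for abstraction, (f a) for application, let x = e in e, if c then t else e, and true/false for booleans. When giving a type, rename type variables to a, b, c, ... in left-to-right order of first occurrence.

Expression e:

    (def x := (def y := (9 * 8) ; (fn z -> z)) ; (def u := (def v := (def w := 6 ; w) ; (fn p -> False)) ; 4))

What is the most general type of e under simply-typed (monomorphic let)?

Trace:
  unify Int ~ Int
  unify Int ~ Int
let y : Int
z : a
\z._ : a -> a
let x : a -> a
let w : Int
w : Int
let v : Int
\p._ : b -> Bool
let u : b -> Bool

Answer: Int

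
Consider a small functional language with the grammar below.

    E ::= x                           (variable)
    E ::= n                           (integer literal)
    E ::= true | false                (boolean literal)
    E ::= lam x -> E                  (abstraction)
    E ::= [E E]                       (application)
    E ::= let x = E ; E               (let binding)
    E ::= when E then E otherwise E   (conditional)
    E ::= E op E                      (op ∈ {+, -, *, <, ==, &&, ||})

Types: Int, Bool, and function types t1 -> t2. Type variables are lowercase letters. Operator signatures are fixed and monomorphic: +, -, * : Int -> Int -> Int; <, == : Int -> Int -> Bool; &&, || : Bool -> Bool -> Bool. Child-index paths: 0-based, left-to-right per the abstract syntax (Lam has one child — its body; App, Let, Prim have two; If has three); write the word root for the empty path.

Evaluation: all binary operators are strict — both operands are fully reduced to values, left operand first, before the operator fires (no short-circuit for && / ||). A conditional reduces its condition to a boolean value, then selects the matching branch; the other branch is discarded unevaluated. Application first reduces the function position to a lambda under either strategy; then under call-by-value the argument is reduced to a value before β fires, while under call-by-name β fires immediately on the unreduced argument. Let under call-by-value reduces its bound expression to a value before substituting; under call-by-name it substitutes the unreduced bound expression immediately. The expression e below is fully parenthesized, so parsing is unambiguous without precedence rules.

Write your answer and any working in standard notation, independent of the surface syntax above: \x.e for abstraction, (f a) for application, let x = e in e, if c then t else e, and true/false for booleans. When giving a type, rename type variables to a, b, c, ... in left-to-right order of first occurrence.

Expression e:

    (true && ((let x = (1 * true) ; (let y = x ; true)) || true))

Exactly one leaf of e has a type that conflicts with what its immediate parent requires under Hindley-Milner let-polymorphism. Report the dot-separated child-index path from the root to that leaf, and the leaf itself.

Working:
  unify Bool ~ Bool
  unify Int ~ Int
  unify Bool ~ Int
  FAIL: mismatch Bool ~ Int

Answer: 1.0.0.1 : true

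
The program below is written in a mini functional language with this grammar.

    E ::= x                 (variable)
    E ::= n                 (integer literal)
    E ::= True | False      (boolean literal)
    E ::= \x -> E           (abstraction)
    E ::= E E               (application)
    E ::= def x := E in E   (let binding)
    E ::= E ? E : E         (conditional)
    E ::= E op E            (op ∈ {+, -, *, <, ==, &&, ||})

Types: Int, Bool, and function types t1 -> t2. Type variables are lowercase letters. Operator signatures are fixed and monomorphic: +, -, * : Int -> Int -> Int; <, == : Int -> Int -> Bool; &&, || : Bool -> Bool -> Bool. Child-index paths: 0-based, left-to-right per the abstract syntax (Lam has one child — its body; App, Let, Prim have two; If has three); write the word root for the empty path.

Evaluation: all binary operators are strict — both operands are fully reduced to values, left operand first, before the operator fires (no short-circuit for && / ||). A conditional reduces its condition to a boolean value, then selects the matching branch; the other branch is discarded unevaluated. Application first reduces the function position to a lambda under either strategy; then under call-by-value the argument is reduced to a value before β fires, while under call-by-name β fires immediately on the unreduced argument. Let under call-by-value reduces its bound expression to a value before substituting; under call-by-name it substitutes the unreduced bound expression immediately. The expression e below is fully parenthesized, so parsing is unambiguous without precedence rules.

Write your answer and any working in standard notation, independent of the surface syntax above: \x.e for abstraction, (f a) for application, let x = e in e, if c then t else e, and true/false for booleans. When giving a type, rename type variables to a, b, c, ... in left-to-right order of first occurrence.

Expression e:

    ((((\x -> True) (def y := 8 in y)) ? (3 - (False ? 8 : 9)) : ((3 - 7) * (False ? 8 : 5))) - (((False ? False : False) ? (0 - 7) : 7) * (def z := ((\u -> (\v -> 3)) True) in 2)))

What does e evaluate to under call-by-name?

Answer: -20

Working:
step 0: ((if ((\x.true) (let y = 8 in y)) then (3 - (if false then 8 else 9)) else ((3 - 7) * (if false then 8 else 5))) - ((if (if false then false else false) then (0 - 7) else 7) * (let z = ((\u.(\v.3)) true) in 2)))
step 1: [beta@0.0] ((if true then (3 - (if false then 8 else 9)) else ((3 - 7) * (if false then 8 else 5))) - ((if (if false then false else false) then (0 - 7) else 7) * (let z = ((\u.(\v.3)) true) in 2)))
step 2: [if@0] ((3 - (if false then 8 else 9)) - ((if (if false then false else false) then (0 - 7) else 7) * (let z = ((\u.(\v.3)) true) in 2)))
step 3: [if@0.1] ((3 - 9) - ((if (if false then false else false) then (0 - 7) else 7) * (let z = ((\u.(\v.3)) true) in 2)))
step 4: [delta@0] (-6 - ((if (if false then false else false) then (0 - 7) else 7) * (let z = ((\u.(\v.3)) true) in 2)))
step 5: [if@1.0.0] (-6 - ((if false then (0 - 7) else 7) * (let z = ((\u.(\v.3)) true) in 2)))
step 6: [if@1.0] (-6 - (7 * (let z = ((\u.(\v.3)) true) in 2)))
step 7: [let@1.1] (-6 - (7 * 2))
step 8: [delta@1] (-6 - 14)
step 9: [delta@root] -20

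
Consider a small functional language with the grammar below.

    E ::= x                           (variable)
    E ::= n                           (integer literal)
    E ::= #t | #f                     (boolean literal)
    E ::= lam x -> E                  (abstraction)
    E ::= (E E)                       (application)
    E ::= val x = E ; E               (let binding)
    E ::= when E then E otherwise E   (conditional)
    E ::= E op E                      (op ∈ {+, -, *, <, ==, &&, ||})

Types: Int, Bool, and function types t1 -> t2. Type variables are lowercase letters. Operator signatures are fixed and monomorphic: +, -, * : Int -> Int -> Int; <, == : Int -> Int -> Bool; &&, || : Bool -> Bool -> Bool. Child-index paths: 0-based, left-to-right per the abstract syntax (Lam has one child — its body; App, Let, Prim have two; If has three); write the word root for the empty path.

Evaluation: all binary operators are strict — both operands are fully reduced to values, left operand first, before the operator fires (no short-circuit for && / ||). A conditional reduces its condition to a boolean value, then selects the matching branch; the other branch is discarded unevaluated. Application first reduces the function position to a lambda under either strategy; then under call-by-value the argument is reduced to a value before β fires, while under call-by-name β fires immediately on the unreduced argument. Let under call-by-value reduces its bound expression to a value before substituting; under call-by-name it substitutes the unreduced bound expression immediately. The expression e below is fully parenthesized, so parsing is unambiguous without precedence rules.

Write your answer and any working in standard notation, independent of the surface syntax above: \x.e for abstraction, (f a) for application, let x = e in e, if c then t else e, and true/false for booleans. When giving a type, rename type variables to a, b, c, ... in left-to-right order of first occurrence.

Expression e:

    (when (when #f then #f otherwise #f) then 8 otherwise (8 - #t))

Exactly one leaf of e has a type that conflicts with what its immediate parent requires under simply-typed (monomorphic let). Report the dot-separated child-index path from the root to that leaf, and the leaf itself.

Trace:
  unify Bool ~ Bool
  unify Bool ~ Bool
  unify Bool ~ Bool
  unify Int ~ Int
  unify Bool ~ Int
  FAIL: mismatch Bool ~ Int

Answer: 2.1 : true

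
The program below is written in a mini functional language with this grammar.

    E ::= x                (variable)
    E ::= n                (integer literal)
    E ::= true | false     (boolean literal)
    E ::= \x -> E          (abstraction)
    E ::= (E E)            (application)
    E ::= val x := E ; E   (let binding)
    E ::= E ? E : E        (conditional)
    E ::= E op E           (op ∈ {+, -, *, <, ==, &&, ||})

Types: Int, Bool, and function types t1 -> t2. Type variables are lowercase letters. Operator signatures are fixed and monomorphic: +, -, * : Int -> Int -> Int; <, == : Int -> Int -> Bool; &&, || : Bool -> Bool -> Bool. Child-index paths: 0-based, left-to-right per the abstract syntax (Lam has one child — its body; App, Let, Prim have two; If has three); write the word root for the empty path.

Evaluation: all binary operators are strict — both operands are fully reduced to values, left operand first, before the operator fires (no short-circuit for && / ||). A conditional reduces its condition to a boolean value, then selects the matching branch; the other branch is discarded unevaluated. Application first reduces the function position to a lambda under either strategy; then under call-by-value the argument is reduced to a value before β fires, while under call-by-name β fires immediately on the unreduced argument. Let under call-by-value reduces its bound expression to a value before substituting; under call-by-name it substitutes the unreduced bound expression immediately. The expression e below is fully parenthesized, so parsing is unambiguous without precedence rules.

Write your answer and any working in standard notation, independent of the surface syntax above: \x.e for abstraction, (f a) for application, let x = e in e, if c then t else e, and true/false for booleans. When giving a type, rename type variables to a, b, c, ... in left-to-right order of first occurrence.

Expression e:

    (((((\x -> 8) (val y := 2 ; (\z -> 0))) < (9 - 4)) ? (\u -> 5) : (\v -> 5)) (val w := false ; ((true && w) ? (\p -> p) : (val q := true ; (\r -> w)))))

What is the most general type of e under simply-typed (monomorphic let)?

Derivation:
\x._ : a -> Int
let y : Int
\z._ : b -> Int
  unify a -> Int ~ (b -> Int) -> c
  unify a ~ b -> Int
  unify Int ~ c
_ _ : Int
  unify Int ~ Int
  unify Int ~ Int
  unify Int ~ Int
  unify Int ~ Int
  unify Bool ~ Bool
\u._ : d -> Int
\v._ : e -> Int
  unify d -> Int ~ e -> Int
  unify d ~ e
  unify Int ~ Int
let w : Bool
  unify Bool ~ Bool
w : Bool
  unify Bool ~ Bool
  unify Bool ~ Bool
p : f
\p._ : f -> f
let q : Bool
w : Bool
\r._ : g -> Bool
  unify f -> f ~ g -> Bool
  unify f ~ g
  unify g ~ Bool
  unify e -> Int ~ (Bool -> Bool) -> h
  unify e ~ Bool -> Bool
  unify Int ~ h
_ _ : Int

Answer: Int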